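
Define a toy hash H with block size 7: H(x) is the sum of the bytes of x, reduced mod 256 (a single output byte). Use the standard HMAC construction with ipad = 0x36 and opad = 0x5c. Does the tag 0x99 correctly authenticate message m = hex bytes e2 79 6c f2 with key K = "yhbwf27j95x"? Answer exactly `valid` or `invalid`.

Key "yhbwf27j95x" = 79 68 62 77 66 32 37 6a 39 35 78 is 11 bytes > B = 7, so hash it first: H(key) = d9, then zero-pad to 7 bytes: K' = d9 00 00 00 00 00 00.
K' ⊕ ipad = ef 36 36 36 36 36 36; K' ⊕ opad = 85 5c 5c 5c 5c 5c 5c.
Inner hash: sum = 239+54+54+54+54+54+54+226+121+108+242 = 1260; mod 256 = 236 → ec.
Outer hash (recomputed tag): sum = 133+92+92+92+92+92+92+236 = 921; mod 256 = 153 → 99.
Recomputed tag = 99; claimed = 99 → match.

valid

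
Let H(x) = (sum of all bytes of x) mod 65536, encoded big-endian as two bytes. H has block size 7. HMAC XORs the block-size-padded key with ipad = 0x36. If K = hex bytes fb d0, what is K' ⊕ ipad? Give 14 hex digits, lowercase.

Key hex bytes fb d0 is 2 bytes ≤ B = 7; zero-pad to 7 bytes: K' = fb d0 00 00 00 00 00.
XOR each byte with 0x36: fb⊕36=cd, d0⊕36=e6, 00⊕36=36, 00⊕36=36, 00⊕36=36, 00⊕36=36, 00⊕36=36.

cde63636363636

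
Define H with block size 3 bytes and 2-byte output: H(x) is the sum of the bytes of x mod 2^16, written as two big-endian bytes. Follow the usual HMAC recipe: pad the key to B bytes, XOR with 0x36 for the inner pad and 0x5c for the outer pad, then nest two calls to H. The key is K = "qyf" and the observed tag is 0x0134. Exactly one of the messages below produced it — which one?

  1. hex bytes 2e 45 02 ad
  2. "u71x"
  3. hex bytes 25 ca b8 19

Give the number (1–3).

Key "qyf" = 71 79 66 is exactly B = 3 bytes: K' = 71 79 66.
K' ⊕ ipad = 47 4f 50; K' ⊕ opad = 2d 25 3a.
m1: inner = H(47 4f 50 2e 45 02 ad) = 02 08; tag = H(2d 25 3a 02 08) = 0096
m2: inner = H(47 4f 50 75 37 31 78) = 02 3b; tag = H(2d 25 3a 02 3b) = 00c9
m3: inner = H(47 4f 50 25 ca b8 19) = 02 a6; tag = H(2d 25 3a 02 a6) = 0134 ← matches

3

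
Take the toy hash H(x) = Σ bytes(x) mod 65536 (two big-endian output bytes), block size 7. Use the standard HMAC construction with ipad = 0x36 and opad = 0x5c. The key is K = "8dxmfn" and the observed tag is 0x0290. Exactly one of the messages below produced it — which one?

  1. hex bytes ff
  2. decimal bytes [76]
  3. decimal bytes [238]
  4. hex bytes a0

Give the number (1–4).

Key "8dxmfn" = 38 64 78 6d 66 6e is 6 bytes ≤ B = 7; zero-pad to 7 bytes: K' = 38 64 78 6d 66 6e 00.
K' ⊕ ipad = 0e 52 4e 5b 50 58 36; K' ⊕ opad = 64 38 24 31 3a 32 5c.
m1: inner = H(0e 52 4e 5b 50 58 36 ff) = 02 e6; tag = H(64 38 24 31 3a 32 5c 02 e6) = 02a1
m2: inner = H(0e 52 4e 5b 50 58 36 4c) = 02 33; tag = H(64 38 24 31 3a 32 5c 02 33) = 01ee
m3: inner = H(0e 52 4e 5b 50 58 36 ee) = 02 d5; tag = H(64 38 24 31 3a 32 5c 02 d5) = 0290 ← matches
m4: inner = H(0e 52 4e 5b 50 58 36 a0) = 02 87; tag = H(64 38 24 31 3a 32 5c 02 87) = 0242

3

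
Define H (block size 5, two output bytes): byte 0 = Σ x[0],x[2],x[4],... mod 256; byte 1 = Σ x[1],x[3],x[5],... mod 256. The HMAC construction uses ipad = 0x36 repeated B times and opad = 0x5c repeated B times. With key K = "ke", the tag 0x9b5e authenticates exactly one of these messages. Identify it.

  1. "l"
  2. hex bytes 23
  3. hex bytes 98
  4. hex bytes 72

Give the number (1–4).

Key "ke" = 6b 65 is 2 bytes ≤ B = 5; zero-pad to 5 bytes: K' = 6b 65 00 00 00.
K' ⊕ ipad = 5d 53 36 36 36; K' ⊕ opad = 37 39 5c 5c 5c.
m1: inner = H(5d 53 36 36 36 6c) = c9 f5; tag = H(37 39 5c 5c 5c c9 f5) = e45e
m2: inner = H(5d 53 36 36 36 23) = c9 ac; tag = H(37 39 5c 5c 5c c9 ac) = 9b5e ← matches
m3: inner = H(5d 53 36 36 36 98) = c9 21; tag = H(37 39 5c 5c 5c c9 21) = 105e
m4: inner = H(5d 53 36 36 36 72) = c9 fb; tag = H(37 39 5c 5c 5c c9 fb) = ea5e

2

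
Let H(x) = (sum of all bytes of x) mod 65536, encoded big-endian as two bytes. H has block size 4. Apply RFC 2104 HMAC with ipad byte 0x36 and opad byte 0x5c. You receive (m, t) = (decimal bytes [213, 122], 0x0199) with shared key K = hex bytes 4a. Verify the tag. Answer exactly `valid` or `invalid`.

Key hex bytes 4a is 1 byte ≤ B = 4; zero-pad to 4 bytes: K' = 4a 00 00 00.
K' ⊕ ipad = 7c 36 36 36; K' ⊕ opad = 16 5c 5c 5c.
Inner hash: sum = 124+54+54+54+213+122 = 621 → 02 6d.
Outer hash (recomputed tag): sum = 22+92+92+92+2+109 = 409 → 01 99.
Recomputed tag = 0199; claimed = 0199 → match.

valid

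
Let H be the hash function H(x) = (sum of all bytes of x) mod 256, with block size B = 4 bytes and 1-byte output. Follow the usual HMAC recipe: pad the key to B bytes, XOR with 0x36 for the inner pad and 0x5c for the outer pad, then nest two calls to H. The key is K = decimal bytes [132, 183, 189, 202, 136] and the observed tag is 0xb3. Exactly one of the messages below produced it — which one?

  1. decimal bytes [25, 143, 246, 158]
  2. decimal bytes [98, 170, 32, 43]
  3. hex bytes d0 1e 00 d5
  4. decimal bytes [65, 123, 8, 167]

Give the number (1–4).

Key decimal bytes [132, 183, 189, 202, 136] = 84 b7 bd ca 88 is 5 bytes > B = 4, so hash it first: H(key) = 4a, then zero-pad to 4 bytes: K' = 4a 00 00 00.
K' ⊕ ipad = 7c 36 36 36; K' ⊕ opad = 16 5c 5c 5c.
m1: inner = H(7c 36 36 36 19 8f f6 9e) = 5a; tag = H(16 5c 5c 5c 5a) = 84
m2: inner = H(7c 36 36 36 62 aa 20 2b) = 75; tag = H(16 5c 5c 5c 75) = 9f
m3: inner = H(7c 36 36 36 d0 1e 00 d5) = e1; tag = H(16 5c 5c 5c e1) = 0b
m4: inner = H(7c 36 36 36 41 7b 08 a7) = 89; tag = H(16 5c 5c 5c 89) = b3 ← matches

4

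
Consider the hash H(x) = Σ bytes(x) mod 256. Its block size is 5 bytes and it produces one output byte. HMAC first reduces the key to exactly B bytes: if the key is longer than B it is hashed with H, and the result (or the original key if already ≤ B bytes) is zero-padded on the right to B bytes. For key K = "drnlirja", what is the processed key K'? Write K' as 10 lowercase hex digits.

5600000000

|K| = 8 > B = 5, so first hash the key.
H(K): sum = 100+114+110+108+105+114+106+97 = 854; mod 256 = 86 → 56.
Zero-pad H(K) = 56 to 5 bytes: K' = 56 00 00 00 00.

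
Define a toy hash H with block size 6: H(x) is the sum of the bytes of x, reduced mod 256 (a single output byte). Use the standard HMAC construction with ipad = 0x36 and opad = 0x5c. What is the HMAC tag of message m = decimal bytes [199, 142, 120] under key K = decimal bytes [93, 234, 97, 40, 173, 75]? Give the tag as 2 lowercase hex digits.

11

Key decimal bytes [93, 234, 97, 40, 173, 75] = 5d ea 61 28 ad 4b is exactly B = 6 bytes: K' = 5d ea 61 28 ad 4b.
K' ⊕ ipad = 6b dc 57 1e 9b 7d.  K' ⊕ opad = 01 b6 3d 74 f1 17.
Inner input = (K'⊕ipad) ∥ m = 6b dc 57 1e 9b 7d ∥ c7 8e 78.
Inner hash: sum = 107+220+87+30+155+125+199+142+120 = 1185; mod 256 = 161 → a1.
Outer input = (K'⊕opad) ∥ inner = 01 b6 3d 74 f1 17 ∥ a1.
Outer hash (tag): sum = 1+182+61+116+241+23+161 = 785; mod 256 = 17 → 11.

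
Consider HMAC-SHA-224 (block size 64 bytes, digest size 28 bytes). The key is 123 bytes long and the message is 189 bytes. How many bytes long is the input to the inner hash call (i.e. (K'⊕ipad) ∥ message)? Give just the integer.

Key is 123 > 64 bytes, so it is hashed to 28 bytes then zero-padded to 64: |K'| = 64.
Inner input = (K'⊕ipad) ∥ m → 64 + 189 = 253 bytes.

253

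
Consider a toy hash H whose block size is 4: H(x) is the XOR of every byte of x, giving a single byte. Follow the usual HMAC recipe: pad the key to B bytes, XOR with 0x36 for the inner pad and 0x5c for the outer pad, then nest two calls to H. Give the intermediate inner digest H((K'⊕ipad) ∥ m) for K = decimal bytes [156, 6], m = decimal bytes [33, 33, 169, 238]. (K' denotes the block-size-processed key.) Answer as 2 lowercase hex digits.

dd

Key decimal bytes [156, 6] = 9c 06 is 2 bytes ≤ B = 4; zero-pad to 4 bytes: K' = 9c 06 00 00.
K' ⊕ ipad = aa 30 36 36.
Inner input = aa 30 36 36 ∥ 21 21 a9 ee.
Inner hash: XOR aa⊕30⊕36⊕36⊕21⊕21⊕a9⊕ee = dd.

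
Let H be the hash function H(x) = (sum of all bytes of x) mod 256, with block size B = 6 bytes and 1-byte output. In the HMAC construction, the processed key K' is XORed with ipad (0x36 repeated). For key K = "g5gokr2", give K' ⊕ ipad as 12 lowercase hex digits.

b73636363636

Key "g5gokr2" = 67 35 67 6f 6b 72 32 is 7 bytes > B = 6, so hash it first: H(key) = 81, then zero-pad to 6 bytes: K' = 81 00 00 00 00 00.
XOR each byte with 0x36: 81⊕36=b7, 00⊕36=36, 00⊕36=36, 00⊕36=36, 00⊕36=36, 00⊕36=36.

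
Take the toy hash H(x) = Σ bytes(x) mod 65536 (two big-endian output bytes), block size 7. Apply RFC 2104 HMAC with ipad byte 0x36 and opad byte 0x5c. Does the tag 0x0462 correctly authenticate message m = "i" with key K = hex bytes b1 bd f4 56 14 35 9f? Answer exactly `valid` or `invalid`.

valid

Key hex bytes b1 bd f4 56 14 35 9f is exactly B = 7 bytes: K' = b1 bd f4 56 14 35 9f.
K' ⊕ ipad = 87 8b c2 60 22 03 a9; K' ⊕ opad = ed e1 a8 0a 48 69 c3.
Inner hash: sum = 135+139+194+96+34+3+169+105 = 875 → 03 6b.
Outer hash (recomputed tag): sum = 237+225+168+10+72+105+195+3+107 = 1122 → 04 62.
Recomputed tag = 0462; claimed = 0462 → match.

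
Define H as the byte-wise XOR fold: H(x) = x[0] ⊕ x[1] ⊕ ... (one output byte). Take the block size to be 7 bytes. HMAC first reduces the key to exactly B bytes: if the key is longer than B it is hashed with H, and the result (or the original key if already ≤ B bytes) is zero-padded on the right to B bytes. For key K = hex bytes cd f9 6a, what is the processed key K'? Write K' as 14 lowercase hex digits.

cdf96a00000000

Key hex bytes cd f9 6a is 3 bytes ≤ B = 7; zero-pad to 7 bytes: K' = cd f9 6a 00 00 00 00.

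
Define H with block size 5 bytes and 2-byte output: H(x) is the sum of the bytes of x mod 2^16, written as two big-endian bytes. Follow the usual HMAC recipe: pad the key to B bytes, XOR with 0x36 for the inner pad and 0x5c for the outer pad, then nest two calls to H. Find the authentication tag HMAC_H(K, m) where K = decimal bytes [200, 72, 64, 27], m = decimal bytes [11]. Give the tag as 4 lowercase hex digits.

Key decimal bytes [200, 72, 64, 27] = c8 48 40 1b is 4 bytes ≤ B = 5; zero-pad to 5 bytes: K' = c8 48 40 1b 00.
K' ⊕ ipad = fe 7e 76 2d 36.  K' ⊕ opad = 94 14 1c 47 5c.
Inner input = (K'⊕ipad) ∥ m = fe 7e 76 2d 36 ∥ 0b.
Inner hash: sum = 254+126+118+45+54+11 = 608 → 02 60.
Outer input = (K'⊕opad) ∥ inner = 94 14 1c 47 5c ∥ 02 60.
Outer hash (tag): sum = 148+20+28+71+92+2+96 = 457 → 01 c9.

01c9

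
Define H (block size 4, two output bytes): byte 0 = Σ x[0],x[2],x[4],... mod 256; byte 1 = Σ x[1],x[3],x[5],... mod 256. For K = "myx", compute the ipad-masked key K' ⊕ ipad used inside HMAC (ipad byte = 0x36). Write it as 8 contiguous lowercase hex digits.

5b4f4e36

Key "myx" = 6d 79 78 is 3 bytes ≤ B = 4; zero-pad to 4 bytes: K' = 6d 79 78 00.
XOR each byte with 0x36: 6d⊕36=5b, 79⊕36=4f, 78⊕36=4e, 00⊕36=36.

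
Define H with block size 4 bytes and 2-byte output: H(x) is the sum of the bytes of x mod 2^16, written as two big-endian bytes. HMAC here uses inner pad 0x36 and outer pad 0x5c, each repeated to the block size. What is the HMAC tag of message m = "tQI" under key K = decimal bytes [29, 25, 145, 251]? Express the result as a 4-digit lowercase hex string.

Key decimal bytes [29, 25, 145, 251] = 1d 19 91 fb is exactly B = 4 bytes: K' = 1d 19 91 fb.
K' ⊕ ipad = 2b 2f a7 cd.  K' ⊕ opad = 41 45 cd a7.
Inner input = (K'⊕ipad) ∥ m = 2b 2f a7 cd ∥ 74 51 49.
Inner hash: sum = 43+47+167+205+116+81+73 = 732 → 02 dc.
Outer input = (K'⊕opad) ∥ inner = 41 45 cd a7 ∥ 02 dc.
Outer hash (tag): sum = 65+69+205+167+2+220 = 728 → 02 d8.

02d8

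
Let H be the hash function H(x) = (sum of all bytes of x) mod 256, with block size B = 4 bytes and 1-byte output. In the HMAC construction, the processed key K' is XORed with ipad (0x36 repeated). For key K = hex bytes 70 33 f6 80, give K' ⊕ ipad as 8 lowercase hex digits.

4605c0b6

Key hex bytes 70 33 f6 80 is exactly B = 4 bytes: K' = 70 33 f6 80.
XOR each byte with 0x36: 70⊕36=46, 33⊕36=05, f6⊕36=c0, 80⊕36=b6.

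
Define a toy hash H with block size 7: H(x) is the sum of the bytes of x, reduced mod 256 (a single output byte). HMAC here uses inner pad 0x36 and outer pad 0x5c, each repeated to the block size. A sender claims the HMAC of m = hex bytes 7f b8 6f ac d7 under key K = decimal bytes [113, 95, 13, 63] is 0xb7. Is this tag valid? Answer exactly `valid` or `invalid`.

Key decimal bytes [113, 95, 13, 63] = 71 5f 0d 3f is 4 bytes ≤ B = 7; zero-pad to 7 bytes: K' = 71 5f 0d 3f 00 00 00.
K' ⊕ ipad = 47 69 3b 09 36 36 36; K' ⊕ opad = 2d 03 51 63 5c 5c 5c.
Inner hash: sum = 71+105+59+9+54+54+54+127+184+111+172+215 = 1215; mod 256 = 191 → bf.
Outer hash (recomputed tag): sum = 45+3+81+99+92+92+92+191 = 695; mod 256 = 183 → b7.
Recomputed tag = b7; claimed = b7 → match.

valid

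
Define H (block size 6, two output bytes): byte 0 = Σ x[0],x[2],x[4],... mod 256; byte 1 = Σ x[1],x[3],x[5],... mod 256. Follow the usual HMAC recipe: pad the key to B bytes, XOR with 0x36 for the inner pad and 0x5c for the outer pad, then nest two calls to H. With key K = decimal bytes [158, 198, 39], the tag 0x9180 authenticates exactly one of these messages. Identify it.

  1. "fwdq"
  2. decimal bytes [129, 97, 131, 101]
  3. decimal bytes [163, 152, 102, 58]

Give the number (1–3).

3

Key decimal bytes [158, 198, 39] = 9e c6 27 is 3 bytes ≤ B = 6; zero-pad to 6 bytes: K' = 9e c6 27 00 00 00.
K' ⊕ ipad = a8 f0 11 36 36 36; K' ⊕ opad = c2 9a 7b 5c 5c 5c.
m1: inner = H(a8 f0 11 36 36 36 66 77 64 71) = b9 44; tag = H(c2 9a 7b 5c 5c 5c b9 44) = 5296
m2: inner = H(a8 f0 11 36 36 36 81 61 83 65) = f3 22; tag = H(c2 9a 7b 5c 5c 5c f3 22) = 8c74
m3: inner = H(a8 f0 11 36 36 36 a3 98 66 3a) = f8 2e; tag = H(c2 9a 7b 5c 5c 5c f8 2e) = 9180 ← matches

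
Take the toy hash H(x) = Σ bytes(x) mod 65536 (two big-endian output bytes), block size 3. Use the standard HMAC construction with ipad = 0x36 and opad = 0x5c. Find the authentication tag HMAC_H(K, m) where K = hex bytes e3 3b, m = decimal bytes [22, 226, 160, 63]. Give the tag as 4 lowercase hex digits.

0273

Key hex bytes e3 3b is 2 bytes ≤ B = 3; zero-pad to 3 bytes: K' = e3 3b 00.
K' ⊕ ipad = d5 0d 36.  K' ⊕ opad = bf 67 5c.
Inner input = (K'⊕ipad) ∥ m = d5 0d 36 ∥ 16 e2 a0 3f.
Inner hash: sum = 213+13+54+22+226+160+63 = 751 → 02 ef.
Outer input = (K'⊕opad) ∥ inner = bf 67 5c ∥ 02 ef.
Outer hash (tag): sum = 191+103+92+2+239 = 627 → 02 73.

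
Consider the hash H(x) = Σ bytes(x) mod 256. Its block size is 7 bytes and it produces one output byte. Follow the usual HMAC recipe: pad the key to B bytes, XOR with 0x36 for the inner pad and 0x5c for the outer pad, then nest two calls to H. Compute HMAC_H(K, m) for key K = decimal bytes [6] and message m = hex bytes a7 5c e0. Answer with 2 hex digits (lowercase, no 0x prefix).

Key decimal bytes [6] = 06 is 1 byte ≤ B = 7; zero-pad to 7 bytes: K' = 06 00 00 00 00 00 00.
K' ⊕ ipad = 30 36 36 36 36 36 36.  K' ⊕ opad = 5a 5c 5c 5c 5c 5c 5c.
Inner input = (K'⊕ipad) ∥ m = 30 36 36 36 36 36 36 ∥ a7 5c e0.
Inner hash: sum = 48+54+54+54+54+54+54+167+92+224 = 855; mod 256 = 87 → 57.
Outer input = (K'⊕opad) ∥ inner = 5a 5c 5c 5c 5c 5c 5c ∥ 57.
Outer hash (tag): sum = 90+92+92+92+92+92+92+87 = 729; mod 256 = 217 → d9.

d9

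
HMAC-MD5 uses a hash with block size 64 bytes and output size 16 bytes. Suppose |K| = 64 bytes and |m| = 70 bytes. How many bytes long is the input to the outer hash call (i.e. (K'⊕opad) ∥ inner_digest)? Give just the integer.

80

Key is 64 ≤ 64 bytes, zero-padded: |K'| = 64.
Outer input = (K'⊕opad) ∥ H(inner) → 64 + 16 = 80 bytes.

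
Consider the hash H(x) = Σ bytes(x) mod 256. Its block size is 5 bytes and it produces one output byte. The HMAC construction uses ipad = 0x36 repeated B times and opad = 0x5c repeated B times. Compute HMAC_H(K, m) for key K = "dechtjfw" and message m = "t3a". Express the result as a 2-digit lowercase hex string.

dc

Key "dechtjfw" = 64 65 63 68 74 6a 66 77 is 8 bytes > B = 5, so hash it first: H(key) = 4f, then zero-pad to 5 bytes: K' = 4f 00 00 00 00.
K' ⊕ ipad = 79 36 36 36 36.  K' ⊕ opad = 13 5c 5c 5c 5c.
Inner input = (K'⊕ipad) ∥ m = 79 36 36 36 36 ∥ 74 33 61.
Inner hash: sum = 121+54+54+54+54+116+51+97 = 601; mod 256 = 89 → 59.
Outer input = (K'⊕opad) ∥ inner = 13 5c 5c 5c 5c ∥ 59.
Outer hash (tag): sum = 19+92+92+92+92+89 = 476; mod 256 = 220 → dc.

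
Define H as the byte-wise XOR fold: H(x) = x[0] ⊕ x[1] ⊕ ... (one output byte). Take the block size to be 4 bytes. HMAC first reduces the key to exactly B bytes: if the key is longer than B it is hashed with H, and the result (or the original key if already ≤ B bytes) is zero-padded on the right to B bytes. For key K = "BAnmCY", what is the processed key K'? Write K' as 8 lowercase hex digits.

1a000000

|K| = 6 > B = 4, so first hash the key.
H(K): XOR 42⊕41⊕6e⊕6d⊕43⊕59 = 1a.
Zero-pad H(K) = 1a to 4 bytes: K' = 1a 00 00 00.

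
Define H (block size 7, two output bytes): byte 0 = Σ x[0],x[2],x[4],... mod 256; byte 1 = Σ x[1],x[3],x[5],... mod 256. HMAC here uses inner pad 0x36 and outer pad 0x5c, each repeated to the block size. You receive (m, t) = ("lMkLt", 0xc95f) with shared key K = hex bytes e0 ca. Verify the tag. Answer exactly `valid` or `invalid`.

Key hex bytes e0 ca is 2 bytes ≤ B = 7; zero-pad to 7 bytes: K' = e0 ca 00 00 00 00 00.
K' ⊕ ipad = d6 fc 36 36 36 36 36; K' ⊕ opad = bc 96 5c 5c 5c 5c 5c.
Inner hash: even-index sum = 529 mod 256 = 17; odd-index sum = 691 mod 256 = 179 → 11 b3.
Outer hash (recomputed tag): even-index sum = 643 mod 256 = 131; odd-index sum = 351 mod 256 = 95 → 83 5f.
Recomputed tag = 835f; claimed = c95f → mismatch.

invalid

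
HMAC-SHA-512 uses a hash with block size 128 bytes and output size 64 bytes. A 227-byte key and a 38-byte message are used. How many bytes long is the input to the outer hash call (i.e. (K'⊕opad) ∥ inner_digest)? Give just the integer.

192

Key is 227 > 128 bytes, so it is hashed to 64 bytes then zero-padded to 128: |K'| = 128.
Outer input = (K'⊕opad) ∥ H(inner) → 128 + 64 = 192 bytes.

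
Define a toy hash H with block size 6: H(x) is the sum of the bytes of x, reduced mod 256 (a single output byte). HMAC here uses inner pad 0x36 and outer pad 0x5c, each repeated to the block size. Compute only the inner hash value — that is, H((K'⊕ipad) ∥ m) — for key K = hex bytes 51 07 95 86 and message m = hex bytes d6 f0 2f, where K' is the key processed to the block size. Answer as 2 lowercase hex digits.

Key hex bytes 51 07 95 86 is 4 bytes ≤ B = 6; zero-pad to 6 bytes: K' = 51 07 95 86 00 00.
K' ⊕ ipad = 67 31 a3 b0 36 36.
Inner input = 67 31 a3 b0 36 36 ∥ d6 f0 2f.
Inner hash: sum = 103+49+163+176+54+54+214+240+47 = 1100; mod 256 = 76 → 4c.

4c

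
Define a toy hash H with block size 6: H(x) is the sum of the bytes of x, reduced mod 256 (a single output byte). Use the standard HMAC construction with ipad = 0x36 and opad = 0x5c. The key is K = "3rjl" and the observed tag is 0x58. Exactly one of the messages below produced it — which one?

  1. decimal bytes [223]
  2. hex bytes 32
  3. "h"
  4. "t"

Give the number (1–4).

Key "3rjl" = 33 72 6a 6c is 4 bytes ≤ B = 6; zero-pad to 6 bytes: K' = 33 72 6a 6c 00 00.
K' ⊕ ipad = 05 44 5c 5a 36 36; K' ⊕ opad = 6f 2e 36 30 5c 5c.
m1: inner = H(05 44 5c 5a 36 36 df) = 4a; tag = H(6f 2e 36 30 5c 5c 4a) = 05
m2: inner = H(05 44 5c 5a 36 36 32) = 9d; tag = H(6f 2e 36 30 5c 5c 9d) = 58 ← matches
m3: inner = H(05 44 5c 5a 36 36 68) = d3; tag = H(6f 2e 36 30 5c 5c d3) = 8e
m4: inner = H(05 44 5c 5a 36 36 74) = df; tag = H(6f 2e 36 30 5c 5c df) = 9a

2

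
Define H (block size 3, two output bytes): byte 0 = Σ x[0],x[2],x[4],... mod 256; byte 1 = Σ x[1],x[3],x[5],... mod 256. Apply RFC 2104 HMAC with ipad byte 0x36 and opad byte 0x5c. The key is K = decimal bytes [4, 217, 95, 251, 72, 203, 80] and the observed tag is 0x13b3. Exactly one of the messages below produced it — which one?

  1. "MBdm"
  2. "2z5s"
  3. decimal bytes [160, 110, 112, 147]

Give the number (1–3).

Key decimal bytes [4, 217, 95, 251, 72, 203, 80] = 04 d9 5f fb 48 cb 50 is 7 bytes > B = 3, so hash it first: H(key) = fb 9f, then zero-pad to 3 bytes: K' = fb 9f 00.
K' ⊕ ipad = cd a9 36; K' ⊕ opad = a7 c3 5c.
m1: inner = H(cd a9 36 4d 42 64 6d) = b2 5a; tag = H(a7 c3 5c b2 5a) = 5d75
m2: inner = H(cd a9 36 32 7a 35 73) = f0 10; tag = H(a7 c3 5c f0 10) = 13b3 ← matches
m3: inner = H(cd a9 36 a0 6e 70 93) = 04 b9; tag = H(a7 c3 5c 04 b9) = bcc7

2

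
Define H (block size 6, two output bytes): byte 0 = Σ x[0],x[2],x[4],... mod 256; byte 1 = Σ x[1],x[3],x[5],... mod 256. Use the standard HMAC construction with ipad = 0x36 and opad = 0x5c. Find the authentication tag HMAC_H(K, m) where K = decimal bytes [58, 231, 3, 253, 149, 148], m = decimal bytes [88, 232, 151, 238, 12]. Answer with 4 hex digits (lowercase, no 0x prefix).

Key decimal bytes [58, 231, 3, 253, 149, 148] = 3a e7 03 fd 95 94 is exactly B = 6 bytes: K' = 3a e7 03 fd 95 94.
K' ⊕ ipad = 0c d1 35 cb a3 a2.  K' ⊕ opad = 66 bb 5f a1 c9 c8.
Inner input = (K'⊕ipad) ∥ m = 0c d1 35 cb a3 a2 ∥ 58 e8 97 ee 0c.
Inner hash: even-index sum = 479 mod 256 = 223; odd-index sum = 1044 mod 256 = 20 → df 14.
Outer input = (K'⊕opad) ∥ inner = 66 bb 5f a1 c9 c8 ∥ df 14.
Outer hash (tag): even-index sum = 621 mod 256 = 109; odd-index sum = 568 mod 256 = 56 → 6d 38.

6d38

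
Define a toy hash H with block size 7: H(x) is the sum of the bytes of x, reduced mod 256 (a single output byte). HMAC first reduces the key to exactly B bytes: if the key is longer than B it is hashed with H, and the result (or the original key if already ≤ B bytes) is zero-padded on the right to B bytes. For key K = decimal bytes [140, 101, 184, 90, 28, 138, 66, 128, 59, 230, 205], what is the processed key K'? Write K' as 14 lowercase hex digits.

|K| = 11 > B = 7, so first hash the key.
H(K): sum = 140+101+184+90+28+138+66+128+59+230+205 = 1369; mod 256 = 89 → 59.
Zero-pad H(K) = 59 to 7 bytes: K' = 59 00 00 00 00 00 00.

59000000000000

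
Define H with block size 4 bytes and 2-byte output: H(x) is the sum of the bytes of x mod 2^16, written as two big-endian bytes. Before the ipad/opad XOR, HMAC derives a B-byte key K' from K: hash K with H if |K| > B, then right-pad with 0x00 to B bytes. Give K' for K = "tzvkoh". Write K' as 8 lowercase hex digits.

|K| = 6 > B = 4, so first hash the key.
H(K): sum = 116+122+118+107+111+104 = 678 → 02 a6.
Zero-pad H(K) = 02 a6 to 4 bytes: K' = 02 a6 00 00.

02a60000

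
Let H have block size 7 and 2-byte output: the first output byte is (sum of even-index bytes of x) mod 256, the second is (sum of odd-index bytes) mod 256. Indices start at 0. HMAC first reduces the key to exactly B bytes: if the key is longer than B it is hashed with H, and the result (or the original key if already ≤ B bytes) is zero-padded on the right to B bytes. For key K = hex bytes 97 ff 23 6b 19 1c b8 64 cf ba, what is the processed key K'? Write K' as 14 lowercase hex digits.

|K| = 10 > B = 7, so first hash the key.
H(K): even-index sum = 602 mod 256 = 90; odd-index sum = 676 mod 256 = 164 → 5a a4.
Zero-pad H(K) = 5a a4 to 7 bytes: K' = 5a a4 00 00 00 00 00.

5aa40000000000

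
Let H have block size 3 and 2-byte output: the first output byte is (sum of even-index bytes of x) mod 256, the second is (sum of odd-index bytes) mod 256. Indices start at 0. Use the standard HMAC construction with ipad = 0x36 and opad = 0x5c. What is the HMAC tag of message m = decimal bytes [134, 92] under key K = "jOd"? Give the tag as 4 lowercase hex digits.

6d1d

Key "jOd" = 6a 4f 64 is exactly B = 3 bytes: K' = 6a 4f 64.
K' ⊕ ipad = 5c 79 52.  K' ⊕ opad = 36 13 38.
Inner input = (K'⊕ipad) ∥ m = 5c 79 52 ∥ 86 5c.
Inner hash: even-index sum = 266 mod 256 = 10; odd-index sum = 255 mod 256 = 255 → 0a ff.
Outer input = (K'⊕opad) ∥ inner = 36 13 38 ∥ 0a ff.
Outer hash (tag): even-index sum = 365 mod 256 = 109; odd-index sum = 29 mod 256 = 29 → 6d 1d.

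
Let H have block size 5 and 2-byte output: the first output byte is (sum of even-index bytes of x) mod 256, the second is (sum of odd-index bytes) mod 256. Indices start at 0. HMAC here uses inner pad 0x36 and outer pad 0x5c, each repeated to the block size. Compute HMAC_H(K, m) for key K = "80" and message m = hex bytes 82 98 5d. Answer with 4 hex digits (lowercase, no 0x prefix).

37da

Key "80" = 38 30 is 2 bytes ≤ B = 5; zero-pad to 5 bytes: K' = 38 30 00 00 00.
K' ⊕ ipad = 0e 06 36 36 36.  K' ⊕ opad = 64 6c 5c 5c 5c.
Inner input = (K'⊕ipad) ∥ m = 0e 06 36 36 36 ∥ 82 98 5d.
Inner hash: even-index sum = 274 mod 256 = 18; odd-index sum = 283 mod 256 = 27 → 12 1b.
Outer input = (K'⊕opad) ∥ inner = 64 6c 5c 5c 5c ∥ 12 1b.
Outer hash (tag): even-index sum = 311 mod 256 = 55; odd-index sum = 218 mod 256 = 218 → 37 da.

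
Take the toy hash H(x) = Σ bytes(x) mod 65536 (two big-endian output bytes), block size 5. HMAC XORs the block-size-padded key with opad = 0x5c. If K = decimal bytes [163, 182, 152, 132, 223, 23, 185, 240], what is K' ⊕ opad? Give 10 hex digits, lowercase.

Key decimal bytes [163, 182, 152, 132, 223, 23, 185, 240] = a3 b6 98 84 df 17 b9 f0 is 8 bytes > B = 5, so hash it first: H(key) = 05 14, then zero-pad to 5 bytes: K' = 05 14 00 00 00.
XOR each byte with 0x5c: 05⊕5c=59, 14⊕5c=48, 00⊕5c=5c, 00⊕5c=5c, 00⊕5c=5c.

59485c5c5c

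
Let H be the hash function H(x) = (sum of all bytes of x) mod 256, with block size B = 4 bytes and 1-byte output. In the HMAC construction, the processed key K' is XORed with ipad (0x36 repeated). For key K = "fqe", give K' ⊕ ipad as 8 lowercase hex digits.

50475336

Key "fqe" = 66 71 65 is 3 bytes ≤ B = 4; zero-pad to 4 bytes: K' = 66 71 65 00.
XOR each byte with 0x36: 66⊕36=50, 71⊕36=47, 65⊕36=53, 00⊕36=36.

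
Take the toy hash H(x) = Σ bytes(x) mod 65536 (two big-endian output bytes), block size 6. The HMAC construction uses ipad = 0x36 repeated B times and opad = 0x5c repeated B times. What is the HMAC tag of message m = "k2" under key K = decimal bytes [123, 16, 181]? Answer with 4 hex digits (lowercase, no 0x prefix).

Key decimal bytes [123, 16, 181] = 7b 10 b5 is 3 bytes ≤ B = 6; zero-pad to 6 bytes: K' = 7b 10 b5 00 00 00.
K' ⊕ ipad = 4d 26 83 36 36 36.  K' ⊕ opad = 27 4c e9 5c 5c 5c.
Inner input = (K'⊕ipad) ∥ m = 4d 26 83 36 36 36 ∥ 6b 32.
Inner hash: sum = 77+38+131+54+54+54+107+50 = 565 → 02 35.
Outer input = (K'⊕opad) ∥ inner = 27 4c e9 5c 5c 5c ∥ 02 35.
Outer hash (tag): sum = 39+76+233+92+92+92+2+53 = 679 → 02 a7.

02a7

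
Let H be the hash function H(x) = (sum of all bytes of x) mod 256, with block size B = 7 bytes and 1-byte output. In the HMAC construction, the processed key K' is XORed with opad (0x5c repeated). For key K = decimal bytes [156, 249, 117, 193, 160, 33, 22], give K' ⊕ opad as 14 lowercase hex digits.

Key decimal bytes [156, 249, 117, 193, 160, 33, 22] = 9c f9 75 c1 a0 21 16 is exactly B = 7 bytes: K' = 9c f9 75 c1 a0 21 16.
XOR each byte with 0x5c: 9c⊕5c=c0, f9⊕5c=a5, 75⊕5c=29, c1⊕5c=9d, a0⊕5c=fc, 21⊕5c=7d, 16⊕5c=4a.

c0a5299dfc7d4a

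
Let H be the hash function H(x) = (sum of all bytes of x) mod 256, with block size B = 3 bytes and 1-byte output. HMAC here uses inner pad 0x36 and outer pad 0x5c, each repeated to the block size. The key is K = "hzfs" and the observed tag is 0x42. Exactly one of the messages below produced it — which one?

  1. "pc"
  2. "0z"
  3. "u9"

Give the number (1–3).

2

Key "hzfs" = 68 7a 66 73 is 4 bytes > B = 3, so hash it first: H(key) = bb, then zero-pad to 3 bytes: K' = bb 00 00.
K' ⊕ ipad = 8d 36 36; K' ⊕ opad = e7 5c 5c.
m1: inner = H(8d 36 36 70 63) = cc; tag = H(e7 5c 5c cc) = 6b
m2: inner = H(8d 36 36 30 7a) = a3; tag = H(e7 5c 5c a3) = 42 ← matches
m3: inner = H(8d 36 36 75 39) = a7; tag = H(e7 5c 5c a7) = 46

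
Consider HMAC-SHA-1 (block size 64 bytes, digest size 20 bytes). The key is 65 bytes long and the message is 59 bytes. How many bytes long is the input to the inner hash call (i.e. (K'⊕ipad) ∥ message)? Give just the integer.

123

Key is 65 > 64 bytes, so it is hashed to 20 bytes then zero-padded to 64: |K'| = 64.
Inner input = (K'⊕ipad) ∥ m → 64 + 59 = 123 bytes.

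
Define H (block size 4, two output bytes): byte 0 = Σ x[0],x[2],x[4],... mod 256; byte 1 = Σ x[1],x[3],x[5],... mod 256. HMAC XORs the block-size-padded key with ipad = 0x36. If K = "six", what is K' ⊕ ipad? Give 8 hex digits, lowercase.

Key "six" = 73 69 78 is 3 bytes ≤ B = 4; zero-pad to 4 bytes: K' = 73 69 78 00.
XOR each byte with 0x36: 73⊕36=45, 69⊕36=5f, 78⊕36=4e, 00⊕36=36.

455f4e36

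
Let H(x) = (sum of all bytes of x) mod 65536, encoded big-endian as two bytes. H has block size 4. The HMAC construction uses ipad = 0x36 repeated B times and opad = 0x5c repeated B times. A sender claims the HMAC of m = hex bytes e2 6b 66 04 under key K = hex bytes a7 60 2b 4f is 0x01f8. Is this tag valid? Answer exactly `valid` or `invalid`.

valid

Key hex bytes a7 60 2b 4f is exactly B = 4 bytes: K' = a7 60 2b 4f.
K' ⊕ ipad = 91 56 1d 79; K' ⊕ opad = fb 3c 77 13.
Inner hash: sum = 145+86+29+121+226+107+102+4 = 820 → 03 34.
Outer hash (recomputed tag): sum = 251+60+119+19+3+52 = 504 → 01 f8.
Recomputed tag = 01f8; claimed = 01f8 → match.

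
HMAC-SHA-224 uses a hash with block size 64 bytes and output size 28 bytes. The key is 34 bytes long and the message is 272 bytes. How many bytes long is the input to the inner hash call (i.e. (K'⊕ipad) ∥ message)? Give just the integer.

Key is 34 ≤ 64 bytes, zero-padded: |K'| = 64.
Inner input = (K'⊕ipad) ∥ m → 64 + 272 = 336 bytes.

336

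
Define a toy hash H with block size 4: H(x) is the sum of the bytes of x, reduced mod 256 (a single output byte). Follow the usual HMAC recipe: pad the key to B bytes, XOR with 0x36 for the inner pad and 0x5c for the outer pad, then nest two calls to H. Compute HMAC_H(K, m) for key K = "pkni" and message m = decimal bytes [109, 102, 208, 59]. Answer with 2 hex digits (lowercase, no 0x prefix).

02

Key "pkni" = 70 6b 6e 69 is exactly B = 4 bytes: K' = 70 6b 6e 69.
K' ⊕ ipad = 46 5d 58 5f.  K' ⊕ opad = 2c 37 32 35.
Inner input = (K'⊕ipad) ∥ m = 46 5d 58 5f ∥ 6d 66 d0 3b.
Inner hash: sum = 70+93+88+95+109+102+208+59 = 824; mod 256 = 56 → 38.
Outer input = (K'⊕opad) ∥ inner = 2c 37 32 35 ∥ 38.
Outer hash (tag): sum = 44+55+50+53+56 = 258; mod 256 = 2 → 02.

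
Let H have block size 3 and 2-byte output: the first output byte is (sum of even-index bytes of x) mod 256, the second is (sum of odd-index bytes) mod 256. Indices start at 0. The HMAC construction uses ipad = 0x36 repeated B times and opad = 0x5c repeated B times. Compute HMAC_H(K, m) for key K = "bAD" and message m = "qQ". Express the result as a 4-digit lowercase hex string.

3e34

Key "bAD" = 62 41 44 is exactly B = 3 bytes: K' = 62 41 44.
K' ⊕ ipad = 54 77 72.  K' ⊕ opad = 3e 1d 18.
Inner input = (K'⊕ipad) ∥ m = 54 77 72 ∥ 71 51.
Inner hash: even-index sum = 279 mod 256 = 23; odd-index sum = 232 mod 256 = 232 → 17 e8.
Outer input = (K'⊕opad) ∥ inner = 3e 1d 18 ∥ 17 e8.
Outer hash (tag): even-index sum = 318 mod 256 = 62; odd-index sum = 52 mod 256 = 52 → 3e 34.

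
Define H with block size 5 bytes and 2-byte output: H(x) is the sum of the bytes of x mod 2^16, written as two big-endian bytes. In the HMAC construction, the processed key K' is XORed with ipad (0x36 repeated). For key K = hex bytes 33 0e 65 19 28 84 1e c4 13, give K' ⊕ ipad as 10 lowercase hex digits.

3456363636

Key hex bytes 33 0e 65 19 28 84 1e c4 13 is 9 bytes > B = 5, so hash it first: H(key) = 02 60, then zero-pad to 5 bytes: K' = 02 60 00 00 00.
XOR each byte with 0x36: 02⊕36=34, 60⊕36=56, 00⊕36=36, 00⊕36=36, 00⊕36=36.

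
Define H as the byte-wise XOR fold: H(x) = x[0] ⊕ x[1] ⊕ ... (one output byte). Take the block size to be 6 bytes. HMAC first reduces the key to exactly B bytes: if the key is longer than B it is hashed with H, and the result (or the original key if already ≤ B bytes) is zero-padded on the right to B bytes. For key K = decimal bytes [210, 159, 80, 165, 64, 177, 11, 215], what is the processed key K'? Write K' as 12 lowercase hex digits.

|K| = 8 > B = 6, so first hash the key.
H(K): XOR d2⊕9f⊕50⊕a5⊕40⊕b1⊕0b⊕d7 = 95.
Zero-pad H(K) = 95 to 6 bytes: K' = 95 00 00 00 00 00.

950000000000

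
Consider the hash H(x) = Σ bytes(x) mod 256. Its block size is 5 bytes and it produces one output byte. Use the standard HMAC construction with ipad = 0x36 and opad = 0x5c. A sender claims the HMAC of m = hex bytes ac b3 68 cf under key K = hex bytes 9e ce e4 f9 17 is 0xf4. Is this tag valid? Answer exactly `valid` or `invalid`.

Key hex bytes 9e ce e4 f9 17 is exactly B = 5 bytes: K' = 9e ce e4 f9 17.
K' ⊕ ipad = a8 f8 d2 cf 21; K' ⊕ opad = c2 92 b8 a5 4b.
Inner hash: sum = 168+248+210+207+33+172+179+104+207 = 1528; mod 256 = 248 → f8.
Outer hash (recomputed tag): sum = 194+146+184+165+75+248 = 1012; mod 256 = 244 → f4.
Recomputed tag = f4; claimed = f4 → match.

valid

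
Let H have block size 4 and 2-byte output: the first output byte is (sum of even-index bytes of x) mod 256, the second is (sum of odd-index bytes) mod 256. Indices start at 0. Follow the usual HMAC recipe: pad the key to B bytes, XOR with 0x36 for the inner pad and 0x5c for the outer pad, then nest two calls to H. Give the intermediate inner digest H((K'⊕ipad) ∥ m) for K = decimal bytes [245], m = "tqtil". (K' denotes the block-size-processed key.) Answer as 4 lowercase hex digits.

Key decimal bytes [245] = f5 is 1 byte ≤ B = 4; zero-pad to 4 bytes: K' = f5 00 00 00.
K' ⊕ ipad = c3 36 36 36.
Inner input = c3 36 36 36 ∥ 74 71 74 69 6c.
Inner hash: even-index sum = 589 mod 256 = 77; odd-index sum = 326 mod 256 = 70 → 4d 46.

4d46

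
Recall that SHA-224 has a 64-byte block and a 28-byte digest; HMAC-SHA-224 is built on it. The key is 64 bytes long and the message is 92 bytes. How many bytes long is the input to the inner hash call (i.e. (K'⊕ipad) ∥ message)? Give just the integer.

Key is 64 ≤ 64 bytes, zero-padded: |K'| = 64.
Inner input = (K'⊕ipad) ∥ m → 64 + 92 = 156 bytes.

156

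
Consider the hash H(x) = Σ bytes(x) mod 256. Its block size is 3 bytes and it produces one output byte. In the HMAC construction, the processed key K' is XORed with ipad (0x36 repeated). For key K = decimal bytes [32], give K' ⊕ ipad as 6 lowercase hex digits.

Key decimal bytes [32] = 20 is 1 byte ≤ B = 3; zero-pad to 3 bytes: K' = 20 00 00.
XOR each byte with 0x36: 20⊕36=16, 00⊕36=36, 00⊕36=36.

163636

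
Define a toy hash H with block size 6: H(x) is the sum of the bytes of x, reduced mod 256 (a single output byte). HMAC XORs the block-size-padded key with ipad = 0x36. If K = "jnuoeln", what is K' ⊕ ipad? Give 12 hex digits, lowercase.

Key "jnuoeln" = 6a 6e 75 6f 65 6c 6e is 7 bytes > B = 6, so hash it first: H(key) = fb, then zero-pad to 6 bytes: K' = fb 00 00 00 00 00.
XOR each byte with 0x36: fb⊕36=cd, 00⊕36=36, 00⊕36=36, 00⊕36=36, 00⊕36=36, 00⊕36=36.

cd3636363636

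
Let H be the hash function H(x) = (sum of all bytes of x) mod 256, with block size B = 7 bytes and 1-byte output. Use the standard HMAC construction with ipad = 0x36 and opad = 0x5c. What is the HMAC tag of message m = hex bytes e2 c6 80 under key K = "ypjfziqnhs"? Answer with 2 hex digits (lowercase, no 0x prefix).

Key "ypjfziqnhs" = 79 70 6a 66 7a 69 71 6e 68 73 is 10 bytes > B = 7, so hash it first: H(key) = 56, then zero-pad to 7 bytes: K' = 56 00 00 00 00 00 00.
K' ⊕ ipad = 60 36 36 36 36 36 36.  K' ⊕ opad = 0a 5c 5c 5c 5c 5c 5c.
Inner input = (K'⊕ipad) ∥ m = 60 36 36 36 36 36 36 ∥ e2 c6 80.
Inner hash: sum = 96+54+54+54+54+54+54+226+198+128 = 972; mod 256 = 204 → cc.
Outer input = (K'⊕opad) ∥ inner = 0a 5c 5c 5c 5c 5c 5c ∥ cc.
Outer hash (tag): sum = 10+92+92+92+92+92+92+204 = 766; mod 256 = 254 → fe.

fe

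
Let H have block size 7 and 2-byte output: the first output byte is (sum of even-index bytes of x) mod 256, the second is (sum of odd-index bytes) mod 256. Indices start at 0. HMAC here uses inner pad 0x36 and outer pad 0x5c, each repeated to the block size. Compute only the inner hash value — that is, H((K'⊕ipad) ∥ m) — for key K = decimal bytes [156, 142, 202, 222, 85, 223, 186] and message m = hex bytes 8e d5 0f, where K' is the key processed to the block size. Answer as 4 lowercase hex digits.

6a26

Key decimal bytes [156, 142, 202, 222, 85, 223, 186] = 9c 8e ca de 55 df ba is exactly B = 7 bytes: K' = 9c 8e ca de 55 df ba.
K' ⊕ ipad = aa b8 fc e8 63 e9 8c.
Inner input = aa b8 fc e8 63 e9 8c ∥ 8e d5 0f.
Inner hash: even-index sum = 874 mod 256 = 106; odd-index sum = 806 mod 256 = 38 → 6a 26.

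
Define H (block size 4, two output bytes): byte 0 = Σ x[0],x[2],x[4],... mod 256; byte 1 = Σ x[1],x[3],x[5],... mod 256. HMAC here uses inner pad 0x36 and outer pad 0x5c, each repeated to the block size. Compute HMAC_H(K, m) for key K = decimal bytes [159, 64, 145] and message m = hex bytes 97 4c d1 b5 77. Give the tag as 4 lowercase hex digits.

bf25

Key decimal bytes [159, 64, 145] = 9f 40 91 is 3 bytes ≤ B = 4; zero-pad to 4 bytes: K' = 9f 40 91 00.
K' ⊕ ipad = a9 76 a7 36.  K' ⊕ opad = c3 1c cd 5c.
Inner input = (K'⊕ipad) ∥ m = a9 76 a7 36 ∥ 97 4c d1 b5 77.
Inner hash: even-index sum = 815 mod 256 = 47; odd-index sum = 429 mod 256 = 173 → 2f ad.
Outer input = (K'⊕opad) ∥ inner = c3 1c cd 5c ∥ 2f ad.
Outer hash (tag): even-index sum = 447 mod 256 = 191; odd-index sum = 293 mod 256 = 37 → bf 25.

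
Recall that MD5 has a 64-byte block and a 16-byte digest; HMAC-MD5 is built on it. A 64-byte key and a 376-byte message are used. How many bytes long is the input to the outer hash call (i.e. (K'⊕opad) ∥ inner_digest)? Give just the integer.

Key is 64 ≤ 64 bytes, zero-padded: |K'| = 64.
Outer input = (K'⊕opad) ∥ H(inner) → 64 + 16 = 80 bytes.

80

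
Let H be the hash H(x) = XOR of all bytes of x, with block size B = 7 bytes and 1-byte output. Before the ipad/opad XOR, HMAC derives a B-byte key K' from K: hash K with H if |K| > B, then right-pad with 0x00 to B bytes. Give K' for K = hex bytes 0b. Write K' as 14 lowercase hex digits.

0b000000000000

Key hex bytes 0b is 1 byte ≤ B = 7; zero-pad to 7 bytes: K' = 0b 00 00 00 00 00 00.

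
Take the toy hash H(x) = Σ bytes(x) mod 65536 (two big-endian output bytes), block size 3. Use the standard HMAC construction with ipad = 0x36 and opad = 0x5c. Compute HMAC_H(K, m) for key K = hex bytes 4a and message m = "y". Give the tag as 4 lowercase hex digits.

Key hex bytes 4a is 1 byte ≤ B = 3; zero-pad to 3 bytes: K' = 4a 00 00.
K' ⊕ ipad = 7c 36 36.  K' ⊕ opad = 16 5c 5c.
Inner input = (K'⊕ipad) ∥ m = 7c 36 36 ∥ 79.
Inner hash: sum = 124+54+54+121 = 353 → 01 61.
Outer input = (K'⊕opad) ∥ inner = 16 5c 5c ∥ 01 61.
Outer hash (tag): sum = 22+92+92+1+97 = 304 → 01 30.

0130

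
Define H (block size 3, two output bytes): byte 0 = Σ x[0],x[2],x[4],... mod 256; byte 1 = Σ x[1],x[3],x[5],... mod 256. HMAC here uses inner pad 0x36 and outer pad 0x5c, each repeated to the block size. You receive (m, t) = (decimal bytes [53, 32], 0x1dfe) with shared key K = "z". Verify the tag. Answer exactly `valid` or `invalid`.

invalid

Key "z" = 7a is 1 byte ≤ B = 3; zero-pad to 3 bytes: K' = 7a 00 00.
K' ⊕ ipad = 4c 36 36; K' ⊕ opad = 26 5c 5c.
Inner hash: even-index sum = 162 mod 256 = 162; odd-index sum = 107 mod 256 = 107 → a2 6b.
Outer hash (recomputed tag): even-index sum = 237 mod 256 = 237; odd-index sum = 254 mod 256 = 254 → ed fe.
Recomputed tag = edfe; claimed = 1dfe → mismatch.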